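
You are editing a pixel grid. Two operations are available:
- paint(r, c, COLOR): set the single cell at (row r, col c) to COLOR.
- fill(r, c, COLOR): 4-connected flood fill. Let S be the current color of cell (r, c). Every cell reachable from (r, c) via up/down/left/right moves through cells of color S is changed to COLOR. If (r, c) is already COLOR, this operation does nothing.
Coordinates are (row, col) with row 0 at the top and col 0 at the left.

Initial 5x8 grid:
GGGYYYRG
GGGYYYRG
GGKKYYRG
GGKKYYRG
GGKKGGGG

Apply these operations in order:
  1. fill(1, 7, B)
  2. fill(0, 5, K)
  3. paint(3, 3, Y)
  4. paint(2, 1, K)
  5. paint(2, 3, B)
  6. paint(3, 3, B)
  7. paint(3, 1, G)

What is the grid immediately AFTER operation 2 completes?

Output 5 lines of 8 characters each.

Answer: GGGKKKRB
GGGKKKRB
GGKKKKRB
GGKKKKRB
GGKKBBBB

Derivation:
After op 1 fill(1,7,B) [8 cells changed]:
GGGYYYRB
GGGYYYRB
GGKKYYRB
GGKKYYRB
GGKKBBBB
After op 2 fill(0,5,K) [10 cells changed]:
GGGKKKRB
GGGKKKRB
GGKKKKRB
GGKKKKRB
GGKKBBBB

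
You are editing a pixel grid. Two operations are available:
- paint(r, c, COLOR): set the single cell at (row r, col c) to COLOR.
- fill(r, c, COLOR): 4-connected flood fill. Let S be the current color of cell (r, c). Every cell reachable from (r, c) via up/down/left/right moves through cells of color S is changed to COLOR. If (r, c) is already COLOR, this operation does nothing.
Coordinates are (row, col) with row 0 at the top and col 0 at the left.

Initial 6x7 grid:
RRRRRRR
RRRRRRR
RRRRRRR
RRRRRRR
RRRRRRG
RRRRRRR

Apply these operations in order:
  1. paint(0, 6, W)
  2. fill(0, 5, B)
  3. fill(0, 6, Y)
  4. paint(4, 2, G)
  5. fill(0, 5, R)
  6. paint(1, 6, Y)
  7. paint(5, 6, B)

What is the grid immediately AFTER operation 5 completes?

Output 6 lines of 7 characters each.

Answer: RRRRRRY
RRRRRRR
RRRRRRR
RRRRRRR
RRGRRRG
RRRRRRR

Derivation:
After op 1 paint(0,6,W):
RRRRRRW
RRRRRRR
RRRRRRR
RRRRRRR
RRRRRRG
RRRRRRR
After op 2 fill(0,5,B) [40 cells changed]:
BBBBBBW
BBBBBBB
BBBBBBB
BBBBBBB
BBBBBBG
BBBBBBB
After op 3 fill(0,6,Y) [1 cells changed]:
BBBBBBY
BBBBBBB
BBBBBBB
BBBBBBB
BBBBBBG
BBBBBBB
After op 4 paint(4,2,G):
BBBBBBY
BBBBBBB
BBBBBBB
BBBBBBB
BBGBBBG
BBBBBBB
After op 5 fill(0,5,R) [39 cells changed]:
RRRRRRY
RRRRRRR
RRRRRRR
RRRRRRR
RRGRRRG
RRRRRRR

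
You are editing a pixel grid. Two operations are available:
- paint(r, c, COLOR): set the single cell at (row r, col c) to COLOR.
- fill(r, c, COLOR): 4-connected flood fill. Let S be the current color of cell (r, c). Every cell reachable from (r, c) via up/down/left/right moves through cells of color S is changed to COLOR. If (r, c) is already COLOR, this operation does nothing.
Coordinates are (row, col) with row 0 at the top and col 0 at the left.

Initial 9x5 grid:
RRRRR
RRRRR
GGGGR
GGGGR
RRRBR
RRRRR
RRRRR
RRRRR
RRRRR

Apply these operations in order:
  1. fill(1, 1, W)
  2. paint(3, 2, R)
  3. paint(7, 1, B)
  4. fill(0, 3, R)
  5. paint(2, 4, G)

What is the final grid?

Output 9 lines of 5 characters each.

After op 1 fill(1,1,W) [36 cells changed]:
WWWWW
WWWWW
GGGGW
GGGGW
WWWBW
WWWWW
WWWWW
WWWWW
WWWWW
After op 2 paint(3,2,R):
WWWWW
WWWWW
GGGGW
GGRGW
WWWBW
WWWWW
WWWWW
WWWWW
WWWWW
After op 3 paint(7,1,B):
WWWWW
WWWWW
GGGGW
GGRGW
WWWBW
WWWWW
WWWWW
WBWWW
WWWWW
After op 4 fill(0,3,R) [35 cells changed]:
RRRRR
RRRRR
GGGGR
GGRGR
RRRBR
RRRRR
RRRRR
RBRRR
RRRRR
After op 5 paint(2,4,G):
RRRRR
RRRRR
GGGGG
GGRGR
RRRBR
RRRRR
RRRRR
RBRRR
RRRRR

Answer: RRRRR
RRRRR
GGGGG
GGRGR
RRRBR
RRRRR
RRRRR
RBRRR
RRRRR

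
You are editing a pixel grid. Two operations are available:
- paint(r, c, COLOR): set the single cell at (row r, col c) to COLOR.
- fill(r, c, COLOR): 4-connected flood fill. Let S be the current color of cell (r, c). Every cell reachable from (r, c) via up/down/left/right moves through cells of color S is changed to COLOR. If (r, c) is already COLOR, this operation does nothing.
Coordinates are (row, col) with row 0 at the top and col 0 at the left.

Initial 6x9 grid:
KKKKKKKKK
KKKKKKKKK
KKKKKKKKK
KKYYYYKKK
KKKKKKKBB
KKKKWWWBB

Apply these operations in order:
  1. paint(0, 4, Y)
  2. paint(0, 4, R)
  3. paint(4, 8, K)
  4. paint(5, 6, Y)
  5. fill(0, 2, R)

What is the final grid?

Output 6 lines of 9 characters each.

Answer: RRRRRRRRR
RRRRRRRRR
RRRRRRRRR
RRYYYYRRR
RRRRRRRBR
RRRRWWYBB

Derivation:
After op 1 paint(0,4,Y):
KKKKYKKKK
KKKKKKKKK
KKKKKKKKK
KKYYYYKKK
KKKKKKKBB
KKKKWWWBB
After op 2 paint(0,4,R):
KKKKRKKKK
KKKKKKKKK
KKKKKKKKK
KKYYYYKKK
KKKKKKKBB
KKKKWWWBB
After op 3 paint(4,8,K):
KKKKRKKKK
KKKKKKKKK
KKKKKKKKK
KKYYYYKKK
KKKKKKKBK
KKKKWWWBB
After op 4 paint(5,6,Y):
KKKKRKKKK
KKKKKKKKK
KKKKKKKKK
KKYYYYKKK
KKKKKKKBK
KKKKWWYBB
After op 5 fill(0,2,R) [43 cells changed]:
RRRRRRRRR
RRRRRRRRR
RRRRRRRRR
RRYYYYRRR
RRRRRRRBR
RRRRWWYBB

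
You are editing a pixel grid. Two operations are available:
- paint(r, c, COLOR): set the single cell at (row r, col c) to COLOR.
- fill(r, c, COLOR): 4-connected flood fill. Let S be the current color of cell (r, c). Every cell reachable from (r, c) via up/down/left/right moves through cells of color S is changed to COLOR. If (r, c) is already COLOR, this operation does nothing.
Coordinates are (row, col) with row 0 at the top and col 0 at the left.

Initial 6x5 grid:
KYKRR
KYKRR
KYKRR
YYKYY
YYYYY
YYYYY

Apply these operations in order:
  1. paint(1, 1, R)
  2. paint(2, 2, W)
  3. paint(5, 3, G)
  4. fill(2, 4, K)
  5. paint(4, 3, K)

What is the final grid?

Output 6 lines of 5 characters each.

Answer: KYKKK
KRKKK
KYWKK
YYKYY
YYYKY
YYYGY

Derivation:
After op 1 paint(1,1,R):
KYKRR
KRKRR
KYKRR
YYKYY
YYYYY
YYYYY
After op 2 paint(2,2,W):
KYKRR
KRKRR
KYWRR
YYKYY
YYYYY
YYYYY
After op 3 paint(5,3,G):
KYKRR
KRKRR
KYWRR
YYKYY
YYYYY
YYYGY
After op 4 fill(2,4,K) [6 cells changed]:
KYKKK
KRKKK
KYWKK
YYKYY
YYYYY
YYYGY
After op 5 paint(4,3,K):
KYKKK
KRKKK
KYWKK
YYKYY
YYYKY
YYYGY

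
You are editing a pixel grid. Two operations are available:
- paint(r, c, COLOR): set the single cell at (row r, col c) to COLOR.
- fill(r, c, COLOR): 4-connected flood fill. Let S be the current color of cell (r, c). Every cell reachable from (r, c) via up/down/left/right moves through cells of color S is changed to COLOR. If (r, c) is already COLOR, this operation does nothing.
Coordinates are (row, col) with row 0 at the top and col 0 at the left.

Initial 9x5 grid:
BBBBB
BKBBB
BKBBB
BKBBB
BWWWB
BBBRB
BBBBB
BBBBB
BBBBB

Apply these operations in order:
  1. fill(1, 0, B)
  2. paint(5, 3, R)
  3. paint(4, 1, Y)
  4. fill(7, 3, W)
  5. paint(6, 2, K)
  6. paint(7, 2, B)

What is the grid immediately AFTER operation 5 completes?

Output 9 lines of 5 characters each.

After op 1 fill(1,0,B) [0 cells changed]:
BBBBB
BKBBB
BKBBB
BKBBB
BWWWB
BBBRB
BBBBB
BBBBB
BBBBB
After op 2 paint(5,3,R):
BBBBB
BKBBB
BKBBB
BKBBB
BWWWB
BBBRB
BBBBB
BBBBB
BBBBB
After op 3 paint(4,1,Y):
BBBBB
BKBBB
BKBBB
BKBBB
BYWWB
BBBRB
BBBBB
BBBBB
BBBBB
After op 4 fill(7,3,W) [38 cells changed]:
WWWWW
WKWWW
WKWWW
WKWWW
WYWWW
WWWRW
WWWWW
WWWWW
WWWWW
After op 5 paint(6,2,K):
WWWWW
WKWWW
WKWWW
WKWWW
WYWWW
WWWRW
WWKWW
WWWWW
WWWWW

Answer: WWWWW
WKWWW
WKWWW
WKWWW
WYWWW
WWWRW
WWKWW
WWWWW
WWWWW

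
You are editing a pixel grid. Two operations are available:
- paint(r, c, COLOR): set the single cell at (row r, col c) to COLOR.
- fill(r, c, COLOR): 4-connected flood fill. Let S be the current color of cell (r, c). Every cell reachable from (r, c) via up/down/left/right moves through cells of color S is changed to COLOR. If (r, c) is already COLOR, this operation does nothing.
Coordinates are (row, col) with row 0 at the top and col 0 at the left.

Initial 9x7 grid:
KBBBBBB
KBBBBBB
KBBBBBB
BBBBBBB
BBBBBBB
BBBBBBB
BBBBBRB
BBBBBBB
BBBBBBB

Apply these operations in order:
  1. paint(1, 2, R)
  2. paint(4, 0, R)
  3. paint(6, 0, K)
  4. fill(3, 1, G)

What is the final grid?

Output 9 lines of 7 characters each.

After op 1 paint(1,2,R):
KBBBBBB
KBRBBBB
KBBBBBB
BBBBBBB
BBBBBBB
BBBBBBB
BBBBBRB
BBBBBBB
BBBBBBB
After op 2 paint(4,0,R):
KBBBBBB
KBRBBBB
KBBBBBB
BBBBBBB
RBBBBBB
BBBBBBB
BBBBBRB
BBBBBBB
BBBBBBB
After op 3 paint(6,0,K):
KBBBBBB
KBRBBBB
KBBBBBB
BBBBBBB
RBBBBBB
BBBBBBB
KBBBBRB
BBBBBBB
BBBBBBB
After op 4 fill(3,1,G) [56 cells changed]:
KGGGGGG
KGRGGGG
KGGGGGG
GGGGGGG
RGGGGGG
GGGGGGG
KGGGGRG
GGGGGGG
GGGGGGG

Answer: KGGGGGG
KGRGGGG
KGGGGGG
GGGGGGG
RGGGGGG
GGGGGGG
KGGGGRG
GGGGGGG
GGGGGGG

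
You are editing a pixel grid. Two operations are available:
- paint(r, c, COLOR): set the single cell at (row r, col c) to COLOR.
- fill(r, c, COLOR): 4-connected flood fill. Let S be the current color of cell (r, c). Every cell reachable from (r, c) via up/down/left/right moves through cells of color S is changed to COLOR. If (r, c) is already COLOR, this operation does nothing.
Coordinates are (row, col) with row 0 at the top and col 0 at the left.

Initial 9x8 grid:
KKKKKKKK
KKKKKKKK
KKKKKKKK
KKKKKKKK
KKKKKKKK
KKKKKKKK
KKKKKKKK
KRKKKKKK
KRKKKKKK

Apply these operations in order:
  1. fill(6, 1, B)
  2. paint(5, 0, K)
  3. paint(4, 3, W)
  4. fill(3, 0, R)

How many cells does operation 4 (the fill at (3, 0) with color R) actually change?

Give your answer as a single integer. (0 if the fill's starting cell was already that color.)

Answer: 68

Derivation:
After op 1 fill(6,1,B) [70 cells changed]:
BBBBBBBB
BBBBBBBB
BBBBBBBB
BBBBBBBB
BBBBBBBB
BBBBBBBB
BBBBBBBB
BRBBBBBB
BRBBBBBB
After op 2 paint(5,0,K):
BBBBBBBB
BBBBBBBB
BBBBBBBB
BBBBBBBB
BBBBBBBB
KBBBBBBB
BBBBBBBB
BRBBBBBB
BRBBBBBB
After op 3 paint(4,3,W):
BBBBBBBB
BBBBBBBB
BBBBBBBB
BBBBBBBB
BBBWBBBB
KBBBBBBB
BBBBBBBB
BRBBBBBB
BRBBBBBB
After op 4 fill(3,0,R) [68 cells changed]:
RRRRRRRR
RRRRRRRR
RRRRRRRR
RRRRRRRR
RRRWRRRR
KRRRRRRR
RRRRRRRR
RRRRRRRR
RRRRRRRR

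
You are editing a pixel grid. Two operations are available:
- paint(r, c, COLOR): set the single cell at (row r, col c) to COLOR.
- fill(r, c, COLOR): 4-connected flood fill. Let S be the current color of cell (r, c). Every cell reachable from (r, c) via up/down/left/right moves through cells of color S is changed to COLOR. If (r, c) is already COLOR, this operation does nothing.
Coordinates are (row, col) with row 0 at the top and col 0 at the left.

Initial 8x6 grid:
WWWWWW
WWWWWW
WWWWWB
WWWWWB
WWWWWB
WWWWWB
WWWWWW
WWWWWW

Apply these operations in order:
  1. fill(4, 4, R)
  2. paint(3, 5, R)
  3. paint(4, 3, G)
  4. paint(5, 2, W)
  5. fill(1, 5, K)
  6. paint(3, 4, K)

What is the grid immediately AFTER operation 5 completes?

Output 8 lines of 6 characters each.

After op 1 fill(4,4,R) [44 cells changed]:
RRRRRR
RRRRRR
RRRRRB
RRRRRB
RRRRRB
RRRRRB
RRRRRR
RRRRRR
After op 2 paint(3,5,R):
RRRRRR
RRRRRR
RRRRRB
RRRRRR
RRRRRB
RRRRRB
RRRRRR
RRRRRR
After op 3 paint(4,3,G):
RRRRRR
RRRRRR
RRRRRB
RRRRRR
RRRGRB
RRRRRB
RRRRRR
RRRRRR
After op 4 paint(5,2,W):
RRRRRR
RRRRRR
RRRRRB
RRRRRR
RRRGRB
RRWRRB
RRRRRR
RRRRRR
After op 5 fill(1,5,K) [43 cells changed]:
KKKKKK
KKKKKK
KKKKKB
KKKKKK
KKKGKB
KKWKKB
KKKKKK
KKKKKK

Answer: KKKKKK
KKKKKK
KKKKKB
KKKKKK
KKKGKB
KKWKKB
KKKKKK
KKKKKK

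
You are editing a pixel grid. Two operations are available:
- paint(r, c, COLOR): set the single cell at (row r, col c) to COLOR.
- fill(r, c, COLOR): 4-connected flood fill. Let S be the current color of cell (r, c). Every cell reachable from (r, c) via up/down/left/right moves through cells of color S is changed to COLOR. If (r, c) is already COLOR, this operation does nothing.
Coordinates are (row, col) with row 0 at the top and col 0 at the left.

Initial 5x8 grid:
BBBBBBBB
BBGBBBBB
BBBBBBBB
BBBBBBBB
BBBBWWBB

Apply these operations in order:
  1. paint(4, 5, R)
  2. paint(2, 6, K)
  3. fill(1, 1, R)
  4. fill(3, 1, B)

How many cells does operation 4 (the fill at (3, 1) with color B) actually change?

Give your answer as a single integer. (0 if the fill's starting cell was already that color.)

Answer: 37

Derivation:
After op 1 paint(4,5,R):
BBBBBBBB
BBGBBBBB
BBBBBBBB
BBBBBBBB
BBBBWRBB
After op 2 paint(2,6,K):
BBBBBBBB
BBGBBBBB
BBBBBBKB
BBBBBBBB
BBBBWRBB
After op 3 fill(1,1,R) [36 cells changed]:
RRRRRRRR
RRGRRRRR
RRRRRRKR
RRRRRRRR
RRRRWRRR
After op 4 fill(3,1,B) [37 cells changed]:
BBBBBBBB
BBGBBBBB
BBBBBBKB
BBBBBBBB
BBBBWBBB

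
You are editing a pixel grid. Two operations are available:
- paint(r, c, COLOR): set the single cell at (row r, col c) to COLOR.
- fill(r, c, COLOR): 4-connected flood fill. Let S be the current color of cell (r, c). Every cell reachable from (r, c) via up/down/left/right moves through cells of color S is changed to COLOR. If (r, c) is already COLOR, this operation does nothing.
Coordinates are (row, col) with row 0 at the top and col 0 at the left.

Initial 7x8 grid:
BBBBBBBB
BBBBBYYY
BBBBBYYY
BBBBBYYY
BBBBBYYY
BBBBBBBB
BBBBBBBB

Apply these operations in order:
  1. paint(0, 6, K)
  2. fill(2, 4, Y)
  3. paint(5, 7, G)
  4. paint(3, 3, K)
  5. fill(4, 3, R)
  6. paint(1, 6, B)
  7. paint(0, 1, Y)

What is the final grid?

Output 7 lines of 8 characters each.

Answer: RYRRRRKB
RRRRRRBR
RRRRRRRR
RRRKRRRR
RRRRRRRR
RRRRRRRG
RRRRRRRR

Derivation:
After op 1 paint(0,6,K):
BBBBBBKB
BBBBBYYY
BBBBBYYY
BBBBBYYY
BBBBBYYY
BBBBBBBB
BBBBBBBB
After op 2 fill(2,4,Y) [42 cells changed]:
YYYYYYKB
YYYYYYYY
YYYYYYYY
YYYYYYYY
YYYYYYYY
YYYYYYYY
YYYYYYYY
After op 3 paint(5,7,G):
YYYYYYKB
YYYYYYYY
YYYYYYYY
YYYYYYYY
YYYYYYYY
YYYYYYYG
YYYYYYYY
After op 4 paint(3,3,K):
YYYYYYKB
YYYYYYYY
YYYYYYYY
YYYKYYYY
YYYYYYYY
YYYYYYYG
YYYYYYYY
After op 5 fill(4,3,R) [52 cells changed]:
RRRRRRKB
RRRRRRRR
RRRRRRRR
RRRKRRRR
RRRRRRRR
RRRRRRRG
RRRRRRRR
After op 6 paint(1,6,B):
RRRRRRKB
RRRRRRBR
RRRRRRRR
RRRKRRRR
RRRRRRRR
RRRRRRRG
RRRRRRRR
After op 7 paint(0,1,Y):
RYRRRRKB
RRRRRRBR
RRRRRRRR
RRRKRRRR
RRRRRRRR
RRRRRRRG
RRRRRRRR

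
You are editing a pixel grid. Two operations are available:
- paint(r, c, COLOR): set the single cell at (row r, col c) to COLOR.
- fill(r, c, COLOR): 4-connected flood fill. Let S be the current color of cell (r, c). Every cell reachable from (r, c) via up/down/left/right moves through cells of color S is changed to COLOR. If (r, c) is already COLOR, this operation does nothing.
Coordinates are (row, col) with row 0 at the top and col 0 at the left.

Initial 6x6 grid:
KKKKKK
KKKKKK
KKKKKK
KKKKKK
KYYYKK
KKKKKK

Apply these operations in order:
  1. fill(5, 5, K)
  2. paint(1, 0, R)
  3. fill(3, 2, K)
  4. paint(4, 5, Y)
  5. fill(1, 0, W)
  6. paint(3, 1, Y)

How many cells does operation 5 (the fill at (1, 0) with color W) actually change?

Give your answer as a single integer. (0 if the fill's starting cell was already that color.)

Answer: 1

Derivation:
After op 1 fill(5,5,K) [0 cells changed]:
KKKKKK
KKKKKK
KKKKKK
KKKKKK
KYYYKK
KKKKKK
After op 2 paint(1,0,R):
KKKKKK
RKKKKK
KKKKKK
KKKKKK
KYYYKK
KKKKKK
After op 3 fill(3,2,K) [0 cells changed]:
KKKKKK
RKKKKK
KKKKKK
KKKKKK
KYYYKK
KKKKKK
After op 4 paint(4,5,Y):
KKKKKK
RKKKKK
KKKKKK
KKKKKK
KYYYKY
KKKKKK
After op 5 fill(1,0,W) [1 cells changed]:
KKKKKK
WKKKKK
KKKKKK
KKKKKK
KYYYKY
KKKKKK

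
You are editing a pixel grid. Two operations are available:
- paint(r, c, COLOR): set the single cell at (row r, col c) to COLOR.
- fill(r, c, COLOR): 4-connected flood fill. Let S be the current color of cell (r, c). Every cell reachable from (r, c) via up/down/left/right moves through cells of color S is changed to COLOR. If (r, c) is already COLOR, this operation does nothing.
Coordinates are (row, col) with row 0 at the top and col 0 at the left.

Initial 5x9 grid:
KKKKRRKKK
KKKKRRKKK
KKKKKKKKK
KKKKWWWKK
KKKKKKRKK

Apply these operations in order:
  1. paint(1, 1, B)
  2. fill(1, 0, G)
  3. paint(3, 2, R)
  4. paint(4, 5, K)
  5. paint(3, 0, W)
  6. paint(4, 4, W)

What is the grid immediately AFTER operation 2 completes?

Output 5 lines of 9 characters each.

Answer: GGGGRRGGG
GBGGRRGGG
GGGGGGGGG
GGGGWWWGG
GGGGGGRGG

Derivation:
After op 1 paint(1,1,B):
KKKKRRKKK
KBKKRRKKK
KKKKKKKKK
KKKKWWWKK
KKKKKKRKK
After op 2 fill(1,0,G) [36 cells changed]:
GGGGRRGGG
GBGGRRGGG
GGGGGGGGG
GGGGWWWGG
GGGGGGRGG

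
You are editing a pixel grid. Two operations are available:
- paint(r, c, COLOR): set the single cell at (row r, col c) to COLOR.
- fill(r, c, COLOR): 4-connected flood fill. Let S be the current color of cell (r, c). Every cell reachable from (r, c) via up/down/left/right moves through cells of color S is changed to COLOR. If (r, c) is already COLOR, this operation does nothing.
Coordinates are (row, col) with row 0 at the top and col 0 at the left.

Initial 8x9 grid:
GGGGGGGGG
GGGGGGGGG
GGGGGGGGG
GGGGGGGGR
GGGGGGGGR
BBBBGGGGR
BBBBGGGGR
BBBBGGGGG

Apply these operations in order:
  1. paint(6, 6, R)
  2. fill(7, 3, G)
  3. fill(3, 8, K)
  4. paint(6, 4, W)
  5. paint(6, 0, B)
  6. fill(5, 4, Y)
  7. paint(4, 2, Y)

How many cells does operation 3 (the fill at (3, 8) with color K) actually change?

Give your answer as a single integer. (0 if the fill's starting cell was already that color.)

After op 1 paint(6,6,R):
GGGGGGGGG
GGGGGGGGG
GGGGGGGGG
GGGGGGGGR
GGGGGGGGR
BBBBGGGGR
BBBBGGRGR
BBBBGGGGG
After op 2 fill(7,3,G) [12 cells changed]:
GGGGGGGGG
GGGGGGGGG
GGGGGGGGG
GGGGGGGGR
GGGGGGGGR
GGGGGGGGR
GGGGGGRGR
GGGGGGGGG
After op 3 fill(3,8,K) [4 cells changed]:
GGGGGGGGG
GGGGGGGGG
GGGGGGGGG
GGGGGGGGK
GGGGGGGGK
GGGGGGGGK
GGGGGGRGK
GGGGGGGGG

Answer: 4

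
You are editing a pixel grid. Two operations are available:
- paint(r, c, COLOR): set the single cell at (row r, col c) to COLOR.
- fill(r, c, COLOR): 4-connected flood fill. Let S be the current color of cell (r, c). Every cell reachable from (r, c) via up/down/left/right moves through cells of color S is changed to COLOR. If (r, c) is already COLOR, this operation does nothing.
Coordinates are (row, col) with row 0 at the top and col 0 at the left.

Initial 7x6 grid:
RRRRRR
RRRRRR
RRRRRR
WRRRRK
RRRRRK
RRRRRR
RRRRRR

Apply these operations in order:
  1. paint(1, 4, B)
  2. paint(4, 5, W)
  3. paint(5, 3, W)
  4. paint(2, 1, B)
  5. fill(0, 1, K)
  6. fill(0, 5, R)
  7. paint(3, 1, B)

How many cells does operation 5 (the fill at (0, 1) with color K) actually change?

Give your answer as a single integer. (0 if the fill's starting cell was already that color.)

After op 1 paint(1,4,B):
RRRRRR
RRRRBR
RRRRRR
WRRRRK
RRRRRK
RRRRRR
RRRRRR
After op 2 paint(4,5,W):
RRRRRR
RRRRBR
RRRRRR
WRRRRK
RRRRRW
RRRRRR
RRRRRR
After op 3 paint(5,3,W):
RRRRRR
RRRRBR
RRRRRR
WRRRRK
RRRRRW
RRRWRR
RRRRRR
After op 4 paint(2,1,B):
RRRRRR
RRRRBR
RBRRRR
WRRRRK
RRRRRW
RRRWRR
RRRRRR
After op 5 fill(0,1,K) [36 cells changed]:
KKKKKK
KKKKBK
KBKKKK
WKKKKK
KKKKKW
KKKWKK
KKKKKK

Answer: 36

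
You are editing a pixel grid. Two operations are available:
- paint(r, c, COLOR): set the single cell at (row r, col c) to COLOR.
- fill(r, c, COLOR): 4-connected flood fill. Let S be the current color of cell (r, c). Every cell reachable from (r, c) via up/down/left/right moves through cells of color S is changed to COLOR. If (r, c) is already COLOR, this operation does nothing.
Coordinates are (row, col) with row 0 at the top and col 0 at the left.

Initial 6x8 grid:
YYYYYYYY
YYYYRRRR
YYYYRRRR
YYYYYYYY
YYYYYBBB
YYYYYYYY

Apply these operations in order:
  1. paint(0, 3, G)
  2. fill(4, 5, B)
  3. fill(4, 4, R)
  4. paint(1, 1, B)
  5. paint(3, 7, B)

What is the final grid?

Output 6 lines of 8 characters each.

After op 1 paint(0,3,G):
YYYGYYYY
YYYYRRRR
YYYYRRRR
YYYYYYYY
YYYYYBBB
YYYYYYYY
After op 2 fill(4,5,B) [0 cells changed]:
YYYGYYYY
YYYYRRRR
YYYYRRRR
YYYYYYYY
YYYYYBBB
YYYYYYYY
After op 3 fill(4,4,R) [32 cells changed]:
RRRGYYYY
RRRRRRRR
RRRRRRRR
RRRRRRRR
RRRRRBBB
RRRRRRRR
After op 4 paint(1,1,B):
RRRGYYYY
RBRRRRRR
RRRRRRRR
RRRRRRRR
RRRRRBBB
RRRRRRRR
After op 5 paint(3,7,B):
RRRGYYYY
RBRRRRRR
RRRRRRRR
RRRRRRRB
RRRRRBBB
RRRRRRRR

Answer: RRRGYYYY
RBRRRRRR
RRRRRRRR
RRRRRRRB
RRRRRBBB
RRRRRRRR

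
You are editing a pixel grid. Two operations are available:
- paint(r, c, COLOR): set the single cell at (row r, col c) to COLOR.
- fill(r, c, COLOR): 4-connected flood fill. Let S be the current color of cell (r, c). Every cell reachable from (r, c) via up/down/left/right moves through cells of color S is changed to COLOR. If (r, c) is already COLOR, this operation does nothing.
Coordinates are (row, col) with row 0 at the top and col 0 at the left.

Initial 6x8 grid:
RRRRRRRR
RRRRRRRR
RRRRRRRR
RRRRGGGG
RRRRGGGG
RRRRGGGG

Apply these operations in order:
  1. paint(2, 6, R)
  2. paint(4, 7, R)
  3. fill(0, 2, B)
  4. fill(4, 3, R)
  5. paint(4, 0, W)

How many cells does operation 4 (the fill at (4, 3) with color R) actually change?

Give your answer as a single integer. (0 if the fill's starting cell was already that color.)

After op 1 paint(2,6,R):
RRRRRRRR
RRRRRRRR
RRRRRRRR
RRRRGGGG
RRRRGGGG
RRRRGGGG
After op 2 paint(4,7,R):
RRRRRRRR
RRRRRRRR
RRRRRRRR
RRRRGGGG
RRRRGGGR
RRRRGGGG
After op 3 fill(0,2,B) [36 cells changed]:
BBBBBBBB
BBBBBBBB
BBBBBBBB
BBBBGGGG
BBBBGGGR
BBBBGGGG
After op 4 fill(4,3,R) [36 cells changed]:
RRRRRRRR
RRRRRRRR
RRRRRRRR
RRRRGGGG
RRRRGGGR
RRRRGGGG

Answer: 36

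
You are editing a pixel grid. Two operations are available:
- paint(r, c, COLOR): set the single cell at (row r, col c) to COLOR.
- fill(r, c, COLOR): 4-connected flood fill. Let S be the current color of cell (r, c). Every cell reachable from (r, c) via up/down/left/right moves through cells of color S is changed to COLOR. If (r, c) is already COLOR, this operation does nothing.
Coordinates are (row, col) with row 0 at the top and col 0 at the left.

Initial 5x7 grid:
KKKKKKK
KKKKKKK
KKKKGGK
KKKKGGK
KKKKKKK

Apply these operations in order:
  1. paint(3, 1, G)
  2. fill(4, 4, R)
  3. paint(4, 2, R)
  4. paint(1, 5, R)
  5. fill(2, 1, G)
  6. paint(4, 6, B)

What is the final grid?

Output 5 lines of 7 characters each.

After op 1 paint(3,1,G):
KKKKKKK
KKKKKKK
KKKKGGK
KGKKGGK
KKKKKKK
After op 2 fill(4,4,R) [30 cells changed]:
RRRRRRR
RRRRRRR
RRRRGGR
RGRRGGR
RRRRRRR
After op 3 paint(4,2,R):
RRRRRRR
RRRRRRR
RRRRGGR
RGRRGGR
RRRRRRR
After op 4 paint(1,5,R):
RRRRRRR
RRRRRRR
RRRRGGR
RGRRGGR
RRRRRRR
After op 5 fill(2,1,G) [30 cells changed]:
GGGGGGG
GGGGGGG
GGGGGGG
GGGGGGG
GGGGGGG
After op 6 paint(4,6,B):
GGGGGGG
GGGGGGG
GGGGGGG
GGGGGGG
GGGGGGB

Answer: GGGGGGG
GGGGGGG
GGGGGGG
GGGGGGG
GGGGGGB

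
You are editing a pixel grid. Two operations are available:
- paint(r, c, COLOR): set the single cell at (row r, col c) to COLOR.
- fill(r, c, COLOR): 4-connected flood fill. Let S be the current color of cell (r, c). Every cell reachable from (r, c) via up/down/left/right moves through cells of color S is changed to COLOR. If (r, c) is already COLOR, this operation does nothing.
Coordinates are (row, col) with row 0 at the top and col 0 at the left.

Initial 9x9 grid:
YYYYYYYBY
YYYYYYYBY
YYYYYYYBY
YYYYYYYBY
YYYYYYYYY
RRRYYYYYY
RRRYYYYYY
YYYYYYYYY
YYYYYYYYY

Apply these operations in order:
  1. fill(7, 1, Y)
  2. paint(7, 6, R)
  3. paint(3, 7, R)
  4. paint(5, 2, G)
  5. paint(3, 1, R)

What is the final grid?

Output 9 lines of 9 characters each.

Answer: YYYYYYYBY
YYYYYYYBY
YYYYYYYBY
YRYYYYYRY
YYYYYYYYY
RRGYYYYYY
RRRYYYYYY
YYYYYYRYY
YYYYYYYYY

Derivation:
After op 1 fill(7,1,Y) [0 cells changed]:
YYYYYYYBY
YYYYYYYBY
YYYYYYYBY
YYYYYYYBY
YYYYYYYYY
RRRYYYYYY
RRRYYYYYY
YYYYYYYYY
YYYYYYYYY
After op 2 paint(7,6,R):
YYYYYYYBY
YYYYYYYBY
YYYYYYYBY
YYYYYYYBY
YYYYYYYYY
RRRYYYYYY
RRRYYYYYY
YYYYYYRYY
YYYYYYYYY
After op 3 paint(3,7,R):
YYYYYYYBY
YYYYYYYBY
YYYYYYYBY
YYYYYYYRY
YYYYYYYYY
RRRYYYYYY
RRRYYYYYY
YYYYYYRYY
YYYYYYYYY
After op 4 paint(5,2,G):
YYYYYYYBY
YYYYYYYBY
YYYYYYYBY
YYYYYYYRY
YYYYYYYYY
RRGYYYYYY
RRRYYYYYY
YYYYYYRYY
YYYYYYYYY
After op 5 paint(3,1,R):
YYYYYYYBY
YYYYYYYBY
YYYYYYYBY
YRYYYYYRY
YYYYYYYYY
RRGYYYYYY
RRRYYYYYY
YYYYYYRYY
YYYYYYYYY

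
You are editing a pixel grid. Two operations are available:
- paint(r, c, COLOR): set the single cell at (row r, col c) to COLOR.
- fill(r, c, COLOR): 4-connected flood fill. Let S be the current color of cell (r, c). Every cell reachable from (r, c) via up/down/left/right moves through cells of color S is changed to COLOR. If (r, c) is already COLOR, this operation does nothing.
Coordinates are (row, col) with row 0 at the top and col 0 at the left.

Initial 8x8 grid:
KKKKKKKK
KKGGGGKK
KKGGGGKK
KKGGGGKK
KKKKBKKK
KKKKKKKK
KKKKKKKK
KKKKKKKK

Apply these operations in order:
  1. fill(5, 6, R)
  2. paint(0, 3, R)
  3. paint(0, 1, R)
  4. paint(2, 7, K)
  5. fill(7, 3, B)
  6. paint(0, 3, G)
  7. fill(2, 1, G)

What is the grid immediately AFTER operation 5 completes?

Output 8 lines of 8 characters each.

After op 1 fill(5,6,R) [51 cells changed]:
RRRRRRRR
RRGGGGRR
RRGGGGRR
RRGGGGRR
RRRRBRRR
RRRRRRRR
RRRRRRRR
RRRRRRRR
After op 2 paint(0,3,R):
RRRRRRRR
RRGGGGRR
RRGGGGRR
RRGGGGRR
RRRRBRRR
RRRRRRRR
RRRRRRRR
RRRRRRRR
After op 3 paint(0,1,R):
RRRRRRRR
RRGGGGRR
RRGGGGRR
RRGGGGRR
RRRRBRRR
RRRRRRRR
RRRRRRRR
RRRRRRRR
After op 4 paint(2,7,K):
RRRRRRRR
RRGGGGRR
RRGGGGRK
RRGGGGRR
RRRRBRRR
RRRRRRRR
RRRRRRRR
RRRRRRRR
After op 5 fill(7,3,B) [50 cells changed]:
BBBBBBBB
BBGGGGBB
BBGGGGBK
BBGGGGBB
BBBBBBBB
BBBBBBBB
BBBBBBBB
BBBBBBBB

Answer: BBBBBBBB
BBGGGGBB
BBGGGGBK
BBGGGGBB
BBBBBBBB
BBBBBBBB
BBBBBBBB
BBBBBBBB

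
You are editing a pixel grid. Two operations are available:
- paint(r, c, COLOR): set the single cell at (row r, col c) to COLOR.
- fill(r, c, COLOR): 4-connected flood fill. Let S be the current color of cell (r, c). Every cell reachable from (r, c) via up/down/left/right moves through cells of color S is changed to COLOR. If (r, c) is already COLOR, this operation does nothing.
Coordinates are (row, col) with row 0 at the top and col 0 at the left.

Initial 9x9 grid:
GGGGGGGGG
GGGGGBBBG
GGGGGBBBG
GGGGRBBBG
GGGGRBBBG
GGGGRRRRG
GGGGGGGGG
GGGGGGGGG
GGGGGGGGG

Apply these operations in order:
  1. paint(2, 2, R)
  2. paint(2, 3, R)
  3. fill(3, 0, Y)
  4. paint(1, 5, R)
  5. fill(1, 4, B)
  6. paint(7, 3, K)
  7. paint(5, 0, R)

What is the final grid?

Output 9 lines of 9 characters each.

After op 1 paint(2,2,R):
GGGGGGGGG
GGGGGBBBG
GGRGGBBBG
GGGGRBBBG
GGGGRBBBG
GGGGRRRRG
GGGGGGGGG
GGGGGGGGG
GGGGGGGGG
After op 2 paint(2,3,R):
GGGGGGGGG
GGGGGBBBG
GGRRGBBBG
GGGGRBBBG
GGGGRBBBG
GGGGRRRRG
GGGGGGGGG
GGGGGGGGG
GGGGGGGGG
After op 3 fill(3,0,Y) [61 cells changed]:
YYYYYYYYY
YYYYYBBBY
YYRRYBBBY
YYYYRBBBY
YYYYRBBBY
YYYYRRRRY
YYYYYYYYY
YYYYYYYYY
YYYYYYYYY
After op 4 paint(1,5,R):
YYYYYYYYY
YYYYYRBBY
YYRRYBBBY
YYYYRBBBY
YYYYRBBBY
YYYYRRRRY
YYYYYYYYY
YYYYYYYYY
YYYYYYYYY
After op 5 fill(1,4,B) [61 cells changed]:
BBBBBBBBB
BBBBBRBBB
BBRRBBBBB
BBBBRBBBB
BBBBRBBBB
BBBBRRRRB
BBBBBBBBB
BBBBBBBBB
BBBBBBBBB
After op 6 paint(7,3,K):
BBBBBBBBB
BBBBBRBBB
BBRRBBBBB
BBBBRBBBB
BBBBRBBBB
BBBBRRRRB
BBBBBBBBB
BBBKBBBBB
BBBBBBBBB
After op 7 paint(5,0,R):
BBBBBBBBB
BBBBBRBBB
BBRRBBBBB
BBBBRBBBB
BBBBRBBBB
RBBBRRRRB
BBBBBBBBB
BBBKBBBBB
BBBBBBBBB

Answer: BBBBBBBBB
BBBBBRBBB
BBRRBBBBB
BBBBRBBBB
BBBBRBBBB
RBBBRRRRB
BBBBBBBBB
BBBKBBBBB
BBBBBBBBB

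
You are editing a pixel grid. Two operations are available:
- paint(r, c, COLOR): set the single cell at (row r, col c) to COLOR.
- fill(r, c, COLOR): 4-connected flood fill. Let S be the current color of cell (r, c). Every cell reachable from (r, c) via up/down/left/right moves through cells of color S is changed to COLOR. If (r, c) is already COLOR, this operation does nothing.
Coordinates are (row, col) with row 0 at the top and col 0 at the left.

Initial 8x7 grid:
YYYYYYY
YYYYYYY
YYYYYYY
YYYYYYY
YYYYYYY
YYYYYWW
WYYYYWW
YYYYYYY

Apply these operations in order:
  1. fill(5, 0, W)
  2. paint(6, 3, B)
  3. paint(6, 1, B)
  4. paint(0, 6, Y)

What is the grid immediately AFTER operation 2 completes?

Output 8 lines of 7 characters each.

Answer: WWWWWWW
WWWWWWW
WWWWWWW
WWWWWWW
WWWWWWW
WWWWWWW
WWWBWWW
WWWWWWW

Derivation:
After op 1 fill(5,0,W) [51 cells changed]:
WWWWWWW
WWWWWWW
WWWWWWW
WWWWWWW
WWWWWWW
WWWWWWW
WWWWWWW
WWWWWWW
After op 2 paint(6,3,B):
WWWWWWW
WWWWWWW
WWWWWWW
WWWWWWW
WWWWWWW
WWWWWWW
WWWBWWW
WWWWWWW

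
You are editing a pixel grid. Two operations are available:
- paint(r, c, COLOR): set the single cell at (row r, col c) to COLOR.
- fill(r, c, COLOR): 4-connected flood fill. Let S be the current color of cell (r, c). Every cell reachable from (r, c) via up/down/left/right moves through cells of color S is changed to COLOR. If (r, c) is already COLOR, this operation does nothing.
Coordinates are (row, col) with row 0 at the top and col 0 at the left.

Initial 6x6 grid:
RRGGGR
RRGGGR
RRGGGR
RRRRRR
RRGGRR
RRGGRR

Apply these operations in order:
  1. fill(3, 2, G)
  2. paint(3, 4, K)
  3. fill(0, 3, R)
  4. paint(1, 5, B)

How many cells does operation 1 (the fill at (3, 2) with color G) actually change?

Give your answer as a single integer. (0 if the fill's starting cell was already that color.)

Answer: 23

Derivation:
After op 1 fill(3,2,G) [23 cells changed]:
GGGGGG
GGGGGG
GGGGGG
GGGGGG
GGGGGG
GGGGGG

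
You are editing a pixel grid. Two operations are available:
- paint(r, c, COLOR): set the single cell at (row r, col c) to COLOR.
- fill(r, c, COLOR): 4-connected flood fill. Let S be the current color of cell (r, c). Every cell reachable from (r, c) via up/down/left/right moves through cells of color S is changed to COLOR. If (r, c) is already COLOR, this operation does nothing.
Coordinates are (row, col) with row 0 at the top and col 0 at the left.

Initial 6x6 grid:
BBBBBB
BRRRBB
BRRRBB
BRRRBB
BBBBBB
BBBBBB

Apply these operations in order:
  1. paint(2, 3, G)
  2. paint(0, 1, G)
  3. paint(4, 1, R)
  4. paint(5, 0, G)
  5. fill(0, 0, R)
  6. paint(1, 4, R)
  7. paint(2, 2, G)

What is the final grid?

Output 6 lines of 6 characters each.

Answer: RGBBBB
RRRRRB
RRGGBB
RRRRBB
RRBBBB
GBBBBB

Derivation:
After op 1 paint(2,3,G):
BBBBBB
BRRRBB
BRRGBB
BRRRBB
BBBBBB
BBBBBB
After op 2 paint(0,1,G):
BGBBBB
BRRRBB
BRRGBB
BRRRBB
BBBBBB
BBBBBB
After op 3 paint(4,1,R):
BGBBBB
BRRRBB
BRRGBB
BRRRBB
BRBBBB
BBBBBB
After op 4 paint(5,0,G):
BGBBBB
BRRRBB
BRRGBB
BRRRBB
BRBBBB
GBBBBB
After op 5 fill(0,0,R) [5 cells changed]:
RGBBBB
RRRRBB
RRRGBB
RRRRBB
RRBBBB
GBBBBB
After op 6 paint(1,4,R):
RGBBBB
RRRRRB
RRRGBB
RRRRBB
RRBBBB
GBBBBB
After op 7 paint(2,2,G):
RGBBBB
RRRRRB
RRGGBB
RRRRBB
RRBBBB
GBBBBB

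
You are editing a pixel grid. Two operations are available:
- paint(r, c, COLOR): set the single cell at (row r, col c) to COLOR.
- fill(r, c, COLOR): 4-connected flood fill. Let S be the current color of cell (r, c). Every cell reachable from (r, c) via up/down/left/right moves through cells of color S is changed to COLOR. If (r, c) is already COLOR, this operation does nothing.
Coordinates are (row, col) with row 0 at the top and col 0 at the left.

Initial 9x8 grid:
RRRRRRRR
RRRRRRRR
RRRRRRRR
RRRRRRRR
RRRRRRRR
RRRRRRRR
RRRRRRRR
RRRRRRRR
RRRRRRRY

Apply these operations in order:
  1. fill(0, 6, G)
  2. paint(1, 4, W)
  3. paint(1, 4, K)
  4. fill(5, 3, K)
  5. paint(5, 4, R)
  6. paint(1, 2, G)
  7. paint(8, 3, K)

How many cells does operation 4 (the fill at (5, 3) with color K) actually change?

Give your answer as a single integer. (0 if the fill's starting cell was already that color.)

After op 1 fill(0,6,G) [71 cells changed]:
GGGGGGGG
GGGGGGGG
GGGGGGGG
GGGGGGGG
GGGGGGGG
GGGGGGGG
GGGGGGGG
GGGGGGGG
GGGGGGGY
After op 2 paint(1,4,W):
GGGGGGGG
GGGGWGGG
GGGGGGGG
GGGGGGGG
GGGGGGGG
GGGGGGGG
GGGGGGGG
GGGGGGGG
GGGGGGGY
After op 3 paint(1,4,K):
GGGGGGGG
GGGGKGGG
GGGGGGGG
GGGGGGGG
GGGGGGGG
GGGGGGGG
GGGGGGGG
GGGGGGGG
GGGGGGGY
After op 4 fill(5,3,K) [70 cells changed]:
KKKKKKKK
KKKKKKKK
KKKKKKKK
KKKKKKKK
KKKKKKKK
KKKKKKKK
KKKKKKKK
KKKKKKKK
KKKKKKKY

Answer: 70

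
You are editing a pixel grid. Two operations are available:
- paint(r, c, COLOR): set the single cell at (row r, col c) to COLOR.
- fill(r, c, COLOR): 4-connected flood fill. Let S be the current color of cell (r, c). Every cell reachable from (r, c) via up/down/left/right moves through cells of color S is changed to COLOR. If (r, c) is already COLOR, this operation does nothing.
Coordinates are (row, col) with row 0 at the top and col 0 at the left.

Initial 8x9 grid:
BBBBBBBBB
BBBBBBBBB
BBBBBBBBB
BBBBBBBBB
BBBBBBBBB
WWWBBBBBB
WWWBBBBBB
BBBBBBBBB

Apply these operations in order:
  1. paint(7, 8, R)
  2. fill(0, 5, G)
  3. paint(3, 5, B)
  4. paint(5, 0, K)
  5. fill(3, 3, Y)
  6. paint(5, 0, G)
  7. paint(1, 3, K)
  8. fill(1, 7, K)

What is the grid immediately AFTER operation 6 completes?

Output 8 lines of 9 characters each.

Answer: YYYYYYYYY
YYYYYYYYY
YYYYYYYYY
YYYYYBYYY
YYYYYYYYY
GWWYYYYYY
WWWYYYYYY
YYYYYYYYR

Derivation:
After op 1 paint(7,8,R):
BBBBBBBBB
BBBBBBBBB
BBBBBBBBB
BBBBBBBBB
BBBBBBBBB
WWWBBBBBB
WWWBBBBBB
BBBBBBBBR
After op 2 fill(0,5,G) [65 cells changed]:
GGGGGGGGG
GGGGGGGGG
GGGGGGGGG
GGGGGGGGG
GGGGGGGGG
WWWGGGGGG
WWWGGGGGG
GGGGGGGGR
After op 3 paint(3,5,B):
GGGGGGGGG
GGGGGGGGG
GGGGGGGGG
GGGGGBGGG
GGGGGGGGG
WWWGGGGGG
WWWGGGGGG
GGGGGGGGR
After op 4 paint(5,0,K):
GGGGGGGGG
GGGGGGGGG
GGGGGGGGG
GGGGGBGGG
GGGGGGGGG
KWWGGGGGG
WWWGGGGGG
GGGGGGGGR
After op 5 fill(3,3,Y) [64 cells changed]:
YYYYYYYYY
YYYYYYYYY
YYYYYYYYY
YYYYYBYYY
YYYYYYYYY
KWWYYYYYY
WWWYYYYYY
YYYYYYYYR
After op 6 paint(5,0,G):
YYYYYYYYY
YYYYYYYYY
YYYYYYYYY
YYYYYBYYY
YYYYYYYYY
GWWYYYYYY
WWWYYYYYY
YYYYYYYYR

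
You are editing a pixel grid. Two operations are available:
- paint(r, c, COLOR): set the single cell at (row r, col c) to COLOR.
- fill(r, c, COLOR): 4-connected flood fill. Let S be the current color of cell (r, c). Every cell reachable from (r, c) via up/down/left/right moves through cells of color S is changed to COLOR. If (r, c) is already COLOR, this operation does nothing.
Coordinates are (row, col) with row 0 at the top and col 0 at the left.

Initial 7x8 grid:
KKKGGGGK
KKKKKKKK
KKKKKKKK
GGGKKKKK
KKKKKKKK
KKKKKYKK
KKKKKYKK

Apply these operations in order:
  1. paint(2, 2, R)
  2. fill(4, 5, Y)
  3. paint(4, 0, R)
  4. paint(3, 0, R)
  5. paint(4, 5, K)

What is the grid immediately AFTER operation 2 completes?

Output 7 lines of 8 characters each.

Answer: YYYGGGGY
YYYYYYYY
YYRYYYYY
GGGYYYYY
YYYYYYYY
YYYYYYYY
YYYYYYYY

Derivation:
After op 1 paint(2,2,R):
KKKGGGGK
KKKKKKKK
KKRKKKKK
GGGKKKKK
KKKKKKKK
KKKKKYKK
KKKKKYKK
After op 2 fill(4,5,Y) [46 cells changed]:
YYYGGGGY
YYYYYYYY
YYRYYYYY
GGGYYYYY
YYYYYYYY
YYYYYYYY
YYYYYYYY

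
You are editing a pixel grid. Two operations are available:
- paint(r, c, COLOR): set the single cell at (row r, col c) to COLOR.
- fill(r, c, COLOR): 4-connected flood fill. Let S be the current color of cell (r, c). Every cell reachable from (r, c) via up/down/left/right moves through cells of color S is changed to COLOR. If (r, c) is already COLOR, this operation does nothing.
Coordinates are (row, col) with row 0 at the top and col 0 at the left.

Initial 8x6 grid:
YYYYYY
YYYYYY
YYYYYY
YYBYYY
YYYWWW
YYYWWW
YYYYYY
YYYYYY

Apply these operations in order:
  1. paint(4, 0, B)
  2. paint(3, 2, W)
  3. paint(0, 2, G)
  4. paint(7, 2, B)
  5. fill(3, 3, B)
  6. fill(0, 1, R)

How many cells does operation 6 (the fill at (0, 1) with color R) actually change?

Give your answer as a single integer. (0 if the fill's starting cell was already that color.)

After op 1 paint(4,0,B):
YYYYYY
YYYYYY
YYYYYY
YYBYYY
BYYWWW
YYYWWW
YYYYYY
YYYYYY
After op 2 paint(3,2,W):
YYYYYY
YYYYYY
YYYYYY
YYWYYY
BYYWWW
YYYWWW
YYYYYY
YYYYYY
After op 3 paint(0,2,G):
YYGYYY
YYYYYY
YYYYYY
YYWYYY
BYYWWW
YYYWWW
YYYYYY
YYYYYY
After op 4 paint(7,2,B):
YYGYYY
YYYYYY
YYYYYY
YYWYYY
BYYWWW
YYYWWW
YYYYYY
YYBYYY
After op 5 fill(3,3,B) [38 cells changed]:
BBGBBB
BBBBBB
BBBBBB
BBWBBB
BBBWWW
BBBWWW
BBBBBB
BBBBBB
After op 6 fill(0,1,R) [40 cells changed]:
RRGRRR
RRRRRR
RRRRRR
RRWRRR
RRRWWW
RRRWWW
RRRRRR
RRRRRR

Answer: 40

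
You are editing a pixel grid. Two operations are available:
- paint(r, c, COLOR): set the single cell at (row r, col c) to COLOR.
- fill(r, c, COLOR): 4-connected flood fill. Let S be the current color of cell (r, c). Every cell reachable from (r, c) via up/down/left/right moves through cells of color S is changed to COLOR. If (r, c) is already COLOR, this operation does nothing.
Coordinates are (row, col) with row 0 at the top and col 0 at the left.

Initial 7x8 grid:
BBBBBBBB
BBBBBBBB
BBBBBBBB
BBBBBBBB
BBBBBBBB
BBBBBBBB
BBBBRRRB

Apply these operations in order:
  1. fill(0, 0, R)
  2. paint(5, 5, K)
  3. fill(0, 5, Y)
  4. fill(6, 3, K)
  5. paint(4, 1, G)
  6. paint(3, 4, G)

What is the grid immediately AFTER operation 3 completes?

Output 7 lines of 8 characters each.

Answer: YYYYYYYY
YYYYYYYY
YYYYYYYY
YYYYYYYY
YYYYYYYY
YYYYYKYY
YYYYYYYY

Derivation:
After op 1 fill(0,0,R) [53 cells changed]:
RRRRRRRR
RRRRRRRR
RRRRRRRR
RRRRRRRR
RRRRRRRR
RRRRRRRR
RRRRRRRR
After op 2 paint(5,5,K):
RRRRRRRR
RRRRRRRR
RRRRRRRR
RRRRRRRR
RRRRRRRR
RRRRRKRR
RRRRRRRR
After op 3 fill(0,5,Y) [55 cells changed]:
YYYYYYYY
YYYYYYYY
YYYYYYYY
YYYYYYYY
YYYYYYYY
YYYYYKYY
YYYYYYYY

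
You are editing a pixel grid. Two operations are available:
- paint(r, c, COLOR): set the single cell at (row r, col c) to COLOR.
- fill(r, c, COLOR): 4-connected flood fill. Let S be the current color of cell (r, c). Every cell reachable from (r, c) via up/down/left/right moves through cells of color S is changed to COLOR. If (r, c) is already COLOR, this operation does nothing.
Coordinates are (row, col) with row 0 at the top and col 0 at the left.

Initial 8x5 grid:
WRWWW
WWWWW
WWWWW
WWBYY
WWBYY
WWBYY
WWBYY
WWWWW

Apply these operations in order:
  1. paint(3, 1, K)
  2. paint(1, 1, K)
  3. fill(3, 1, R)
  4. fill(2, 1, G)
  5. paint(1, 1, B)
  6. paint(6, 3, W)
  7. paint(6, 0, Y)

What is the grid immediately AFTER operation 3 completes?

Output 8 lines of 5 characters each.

After op 1 paint(3,1,K):
WRWWW
WWWWW
WWWWW
WKBYY
WWBYY
WWBYY
WWBYY
WWWWW
After op 2 paint(1,1,K):
WRWWW
WKWWW
WWWWW
WKBYY
WWBYY
WWBYY
WWBYY
WWWWW
After op 3 fill(3,1,R) [1 cells changed]:
WRWWW
WKWWW
WWWWW
WRBYY
WWBYY
WWBYY
WWBYY
WWWWW

Answer: WRWWW
WKWWW
WWWWW
WRBYY
WWBYY
WWBYY
WWBYY
WWWWW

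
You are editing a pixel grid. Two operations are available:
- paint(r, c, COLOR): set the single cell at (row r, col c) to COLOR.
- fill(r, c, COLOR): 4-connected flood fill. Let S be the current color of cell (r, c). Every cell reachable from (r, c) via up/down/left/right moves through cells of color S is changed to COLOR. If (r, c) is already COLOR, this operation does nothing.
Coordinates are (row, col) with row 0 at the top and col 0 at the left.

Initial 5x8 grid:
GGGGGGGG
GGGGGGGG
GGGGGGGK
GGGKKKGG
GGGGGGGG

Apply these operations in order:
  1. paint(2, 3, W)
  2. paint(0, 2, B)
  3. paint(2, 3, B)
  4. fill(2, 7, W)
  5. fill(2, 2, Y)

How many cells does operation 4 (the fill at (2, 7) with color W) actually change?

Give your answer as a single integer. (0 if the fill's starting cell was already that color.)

Answer: 1

Derivation:
After op 1 paint(2,3,W):
GGGGGGGG
GGGGGGGG
GGGWGGGK
GGGKKKGG
GGGGGGGG
After op 2 paint(0,2,B):
GGBGGGGG
GGGGGGGG
GGGWGGGK
GGGKKKGG
GGGGGGGG
After op 3 paint(2,3,B):
GGBGGGGG
GGGGGGGG
GGGBGGGK
GGGKKKGG
GGGGGGGG
After op 4 fill(2,7,W) [1 cells changed]:
GGBGGGGG
GGGGGGGG
GGGBGGGW
GGGKKKGG
GGGGGGGG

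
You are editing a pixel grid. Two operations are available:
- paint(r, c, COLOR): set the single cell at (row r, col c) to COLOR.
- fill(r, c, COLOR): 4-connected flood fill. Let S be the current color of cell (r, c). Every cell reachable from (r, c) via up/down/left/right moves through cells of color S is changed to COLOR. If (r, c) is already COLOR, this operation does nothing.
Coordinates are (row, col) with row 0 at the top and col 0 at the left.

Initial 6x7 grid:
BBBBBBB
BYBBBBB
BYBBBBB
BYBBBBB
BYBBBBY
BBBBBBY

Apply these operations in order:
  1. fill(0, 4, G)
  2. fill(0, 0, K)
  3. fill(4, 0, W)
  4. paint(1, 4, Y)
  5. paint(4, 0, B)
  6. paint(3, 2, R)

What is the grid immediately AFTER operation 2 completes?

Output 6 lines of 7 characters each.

Answer: KKKKKKK
KYKKKKK
KYKKKKK
KYKKKKK
KYKKKKY
KKKKKKY

Derivation:
After op 1 fill(0,4,G) [36 cells changed]:
GGGGGGG
GYGGGGG
GYGGGGG
GYGGGGG
GYGGGGY
GGGGGGY
After op 2 fill(0,0,K) [36 cells changed]:
KKKKKKK
KYKKKKK
KYKKKKK
KYKKKKK
KYKKKKY
KKKKKKY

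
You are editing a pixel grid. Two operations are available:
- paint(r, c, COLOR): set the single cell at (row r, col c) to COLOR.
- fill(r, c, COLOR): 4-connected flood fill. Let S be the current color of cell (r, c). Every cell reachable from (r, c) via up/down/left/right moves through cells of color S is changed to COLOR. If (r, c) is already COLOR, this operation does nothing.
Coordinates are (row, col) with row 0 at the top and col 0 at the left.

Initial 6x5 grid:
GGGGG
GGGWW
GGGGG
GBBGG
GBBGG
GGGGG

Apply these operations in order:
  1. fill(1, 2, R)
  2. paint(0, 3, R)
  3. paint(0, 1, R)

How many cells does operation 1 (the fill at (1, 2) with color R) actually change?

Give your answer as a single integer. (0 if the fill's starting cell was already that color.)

Answer: 24

Derivation:
After op 1 fill(1,2,R) [24 cells changed]:
RRRRR
RRRWW
RRRRR
RBBRR
RBBRR
RRRRR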